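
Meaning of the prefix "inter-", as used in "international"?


Prefix: inter-
Example: international (inter- + national)
Meaning = between


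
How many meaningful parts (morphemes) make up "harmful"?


Word: "harmful"
Morphemes: harm | -ful
Each morpheme carries meaning
= 2 morphemes


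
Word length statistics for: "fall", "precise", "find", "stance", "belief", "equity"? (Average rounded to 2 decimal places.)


Lengths: "fall"=4, "precise"=7, "find"=4, "stance"=6, "belief"=6, "equity"=6
Sum = 33, Count = 6
Average = 33/6 = 5.50
= avg=5.50, min=4, max=7


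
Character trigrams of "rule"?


Word: "rule" (length 4)
Number of trigrams = 4 - 3 + 1 = 2
  Position 0: "rul"
  Position 1: "ule"
Trigrams = "rul", "ule"


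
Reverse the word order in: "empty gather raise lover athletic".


Original: "empty gather raise lover athletic"
Words (1..n): empty | gather | raise | lover | athletic
Reversed (n..1): athletic | lover | raise | gather | empty
Result = "athletic lover raise gather empty"


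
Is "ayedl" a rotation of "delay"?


Word: "delay", Candidate: "ayedl"
Method: check if candidate is substring of word+word
"delaydelay" contains "ayedl"? No
Is rotation = No


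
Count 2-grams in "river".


Word: "river" (length 5)
Number of 2-grams = length - 2 + 1 = 5 - 2 + 1
= 4


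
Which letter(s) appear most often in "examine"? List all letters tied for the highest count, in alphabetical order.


Word: "examine"
Letter counts:
  'a': 1
  'e': 2
  'i': 1
  'm': 1
  'n': 1
  'x': 1
Maximum count = 2
Most frequent = 'e' (2 times each)


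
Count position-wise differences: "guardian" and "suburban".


Comparing character by character (same length = 8):
  Pos 0: 'g' vs 's' !=
  Pos 1: 'u' vs 'u' =
  Pos 2: 'a' vs 'b' !=
  Pos 3: 'r' vs 'u' !=
  Pos 4: 'd' vs 'r' !=
  Pos 5: 'i' vs 'b' !=
  Pos 6: 'a' vs 'a' =
  Pos 7: 'n' vs 'n' =
Hamming distance = 5


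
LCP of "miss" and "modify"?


Word 1: "miss"
Word 2: "modify"
Comparing from start:
  Pos 0: 'm' == 'm'
  Pos 1: 'i' != 'o' (stop)
LCP = "m" (length 1)


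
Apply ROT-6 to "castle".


Word: "castle"
Shift: 6
Each letter → (letter + shift) mod 26:
  'c' (2) + 6 = 8 → 'i'
  'a' (0) + 6 = 6 → 'g'
  's' (18) + 6 = 24 → 'y'
  't' (19) + 6 = 25 → 'z'
  'l' (11) + 6 = 17 → 'r'
  'e' (4) + 6 = 10 → 'k'
Result = "igyzrk"


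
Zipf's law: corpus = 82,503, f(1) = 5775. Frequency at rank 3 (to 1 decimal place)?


Zipf's law: f(r) = f(1) / r
f(1) = 5775
f(3) = 5775 / 3
= 1925.0 occurrences


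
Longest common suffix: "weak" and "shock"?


Word 1: "weak"
Word 2: "shock"
Comparing from end:
  Pos -1: 'k' == 'k'
  Pos -2: 'a' != 'c' (stop)
LCS = "k" (length 1)


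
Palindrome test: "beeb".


Word: "beeb"
Reversed: "beeb"
Forward == Backward? beeb == beeb
Palindrome = Yes


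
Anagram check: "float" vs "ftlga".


Word 1: "float" → sorted: aflot
Word 2: "ftlga" → sorted: afglt
Same letters? aflot != afglt
Anagram = No


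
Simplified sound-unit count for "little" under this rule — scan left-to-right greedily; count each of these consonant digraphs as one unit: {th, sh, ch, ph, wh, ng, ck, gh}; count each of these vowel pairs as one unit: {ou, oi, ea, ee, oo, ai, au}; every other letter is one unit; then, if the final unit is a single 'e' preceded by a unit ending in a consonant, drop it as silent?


Word: "little" (6 letters)
Left-to-right scan:
  (1) 'l' (letter)
  (2) 'i' (letter)
  (3) 't' (letter)
  (4) 't' (letter)
  (5) 'l' (letter)
  (6) 'e' (letter)
Units from scan: 6
Final unit is 'e' after a consonant -> drop as silent (-1)
Sound units = 5 units


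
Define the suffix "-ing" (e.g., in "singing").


Suffix: -ing
Example: singing = sing + -ing
Meaning = present participle


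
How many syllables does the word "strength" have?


Word: "strength"
Syllable breakdown: strength
Counting: 1 part
= 1 syllable


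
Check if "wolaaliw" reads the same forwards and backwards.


Word: "wolaaliw"
Reversed: "wilaalow"
Forward == Backward? wolaaliw != wilaalow
Palindrome = No


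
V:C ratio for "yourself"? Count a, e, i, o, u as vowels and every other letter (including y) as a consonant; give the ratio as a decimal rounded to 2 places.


Word: "yourself"
Vowels (a,e,i,o,u): 3
Consonants: 5
Ratio = 3/5
= 0.60


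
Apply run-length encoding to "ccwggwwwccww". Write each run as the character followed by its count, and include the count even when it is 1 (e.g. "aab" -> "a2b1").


String: "ccwggwwwccww"
Scanning for consecutive runs:
  'c' x 2
  'w' x 1
  'g' x 2
  'w' x 3
  'c' x 2
  'w' x 2
RLE = "c2w1g2w3c2w2"


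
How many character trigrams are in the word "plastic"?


Word: "plastic" (length 7)
Number of 3-grams = length - 3 + 1 = 7 - 3 + 1
= 5


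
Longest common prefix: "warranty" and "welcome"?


Word 1: "warranty"
Word 2: "welcome"
Comparing from start:
  Pos 0: 'w' == 'w'
  Pos 1: 'a' != 'e' (stop)
LCP = "w" (length 1)


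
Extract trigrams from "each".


Word: "each" (length 4)
Number of trigrams = 4 - 3 + 1 = 2
  Position 0: "eac"
  Position 1: "ach"
Trigrams = "eac", "ach"


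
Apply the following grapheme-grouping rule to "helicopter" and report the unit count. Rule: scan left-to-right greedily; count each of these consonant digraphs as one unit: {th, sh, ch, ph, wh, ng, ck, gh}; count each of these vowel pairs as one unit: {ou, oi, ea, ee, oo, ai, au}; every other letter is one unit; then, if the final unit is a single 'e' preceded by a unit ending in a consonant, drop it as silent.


Word: "helicopter" (10 letters)
Left-to-right scan:
  [1] 'h' (letter)
  [2] 'e' (letter)
  [3] 'l' (letter)
  [4] 'i' (letter)
  [5] 'c' (letter)
  [6] 'o' (letter)
  [7] 'p' (letter)
  [8] 't' (letter)
  [9] 'e' (letter)
  [10] 'r' (letter)
Units from scan: 10
Sound units = 10 units


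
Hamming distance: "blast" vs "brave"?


Comparing character by character (same length = 5):
  Pos 0: 'b' vs 'b' =
  Pos 1: 'l' vs 'r' !=
  Pos 2: 'a' vs 'a' =
  Pos 3: 's' vs 'v' !=
  Pos 4: 't' vs 'e' !=
Hamming distance = 3


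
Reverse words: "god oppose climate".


Original: "god oppose climate"
Words (1..n): god | oppose | climate
Reversed (n..1): climate | oppose | god
Result = "climate oppose god"


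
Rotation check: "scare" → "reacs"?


Word: "scare", Candidate: "reacs"
Method: check if candidate is substring of word+word
"scarescare" contains "reacs"? No
Is rotation = No


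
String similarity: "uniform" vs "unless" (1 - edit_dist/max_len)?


Word 1: "uniform" (length 7)
Word 2: "unless" (length 6)
One optimal edit sequence:
  1. keep 'u'
  2. keep 'n'
  3. delete 'i'  (+1)
  4. substitute 'f' -> 'l'  (+1)
  5. substitute 'o' -> 'e'  (+1)
  6. substitute 'r' -> 's'  (+1)
  7. substitute 'm' -> 's'  (+1)
Edit distance = 5
Max length = max(7, 6) = 7
Similarity = 1 - 5/7
= 0.2857


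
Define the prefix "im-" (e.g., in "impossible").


Prefix: im-
As in: impossible -> im- + possible
Meaning = not / into


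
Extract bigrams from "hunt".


Word: "hunt" (length 4)
Number of bigrams = 4 - 2 + 1 = 3
  Position 0: "hu"
  Position 1: "un"
  Position 2: "nt"
Bigrams = "hu", "un", "nt"


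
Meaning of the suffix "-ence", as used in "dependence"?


Suffix: -ence
Example: dependence (depend + -ence)
Meaning = state of


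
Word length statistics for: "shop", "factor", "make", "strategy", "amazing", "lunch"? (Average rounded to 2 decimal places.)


Lengths: "shop"=4, "factor"=6, "make"=4, "strategy"=8, "amazing"=7, "lunch"=5
Sum = 34, Count = 6
Average = 34/6 = 5.67
= avg=5.67, min=4, max=8


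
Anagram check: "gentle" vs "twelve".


Word 1: "gentle" → sorted: eeglnt
Word 2: "twelve" → sorted: eeltvw
Same letters? eeglnt != eeltvw
Anagram = No


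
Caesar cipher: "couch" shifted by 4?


Word: "couch"
Shift: 4
Each letter → (letter + shift) mod 26:
  'c' (2) + 4 = 6 → 'g'
  'o' (14) + 4 = 18 → 's'
  'u' (20) + 4 = 24 → 'y'
  'c' (2) + 4 = 6 → 'g'
  'h' (7) + 4 = 11 → 'l'
Result = "gsygl"


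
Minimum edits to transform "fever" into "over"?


Word 1: "fever" (length 5)
Word 2: "over" (length 4)
One optimal edit sequence (insert/delete/substitute each cost 1):
  1. delete 'f'  (+1)
  2. substitute 'e' -> 'o'  (+1)
  3. keep 'v'
  4. keep 'e'
  5. keep 'r'
Total edit operations: 2
Edit distance = 2


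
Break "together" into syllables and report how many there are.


Word: "together"
Syllable breakdown: to-geth-er
Counting: 3 parts
= 3 syllables


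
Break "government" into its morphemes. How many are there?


Word: "government"
Morphemes: govern + -ment
Each morpheme carries meaning
= 2 morphemes


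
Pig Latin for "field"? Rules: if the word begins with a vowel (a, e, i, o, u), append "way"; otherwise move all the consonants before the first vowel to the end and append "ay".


Word: "field"
Starts with consonant(s) → move to end, add 'ay'
Consonant cluster: "f"
Pig Latin = "ieldfay"


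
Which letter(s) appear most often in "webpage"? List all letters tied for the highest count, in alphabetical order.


Word: "webpage"
Letter counts:
  'a': 1
  'b': 1
  'e': 2
  'g': 1
  'p': 1
  'w': 1
Maximum count = 2
Most frequent = 'e' (2 times each)


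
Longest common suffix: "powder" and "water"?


Word 1: "powder"
Word 2: "water"
Comparing from end:
  Pos -1: 'r' == 'r'
  Pos -2: 'e' == 'e'
  Pos -3: 'd' != 't' (stop)
LCS = "er" (length 2)


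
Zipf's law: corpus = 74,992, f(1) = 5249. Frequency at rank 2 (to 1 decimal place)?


Zipf's law: f(r) = f(1) / r
f(1) = 5249
f(2) = 5249 / 2
= 2624.5 occurrences


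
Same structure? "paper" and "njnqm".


Pattern of "paper": [0, 1, 0, 2, 3]
Pattern of "njnqm": [0, 1, 0, 2, 3]
Patterns match
Same pattern = Yes


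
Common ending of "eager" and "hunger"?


Word 1: "eager"
Word 2: "hunger"
Comparing from end:
  Pos -1: 'r' == 'r'
  Pos -2: 'e' == 'e'
  Pos -3: 'g' == 'g'
  Pos -4: 'a' != 'n' (stop)
LCS = "ger" (length 3)


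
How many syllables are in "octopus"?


Word: "octopus"
Syllable breakdown: oc / to / pus
Counting: 3 parts
= 3 syllables


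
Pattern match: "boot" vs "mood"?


Pattern of "boot": [0, 1, 1, 2]
Pattern of "mood": [0, 1, 1, 2]
Patterns match
Same pattern = Yes


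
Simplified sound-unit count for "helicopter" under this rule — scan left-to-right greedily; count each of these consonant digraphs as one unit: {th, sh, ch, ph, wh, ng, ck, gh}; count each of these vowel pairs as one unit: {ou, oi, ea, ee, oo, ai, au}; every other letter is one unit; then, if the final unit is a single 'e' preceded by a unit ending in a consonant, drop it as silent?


Word: "helicopter" (10 letters)
Left-to-right scan:
  [1] 'h' (letter)
  [2] 'e' (letter)
  [3] 'l' (letter)
  [4] 'i' (letter)
  [5] 'c' (letter)
  [6] 'o' (letter)
  [7] 'p' (letter)
  [8] 't' (letter)
  [9] 'e' (letter)
  [10] 'r' (letter)
Units from scan: 10
Sound units = 10 units


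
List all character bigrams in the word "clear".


Word: "clear" (length 5)
Number of bigrams = 5 - 2 + 1 = 4
  Position 0: "cl"
  Position 1: "le"
  Position 2: "ea"
  Position 3: "ar"
Bigrams = "cl", "le", "ea", "ar"


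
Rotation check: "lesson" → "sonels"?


Word: "lesson", Candidate: "sonels"
Method: check if candidate is substring of word+word
"lessonlesson" contains "sonels"? No
Is rotation = No


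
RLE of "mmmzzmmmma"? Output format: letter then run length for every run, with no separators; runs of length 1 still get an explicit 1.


String: "mmmzzmmmma"
Scanning for consecutive runs:
  'm' x 3
  'z' x 2
  'm' x 4
  'a' x 1
RLE = "m3z2m4a1"


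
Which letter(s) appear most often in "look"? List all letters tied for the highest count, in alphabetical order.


Word: "look"
Letter counts:
  'k': 1
  'l': 1
  'o': 2
Maximum count = 2
Most frequent = 'o' (2 times each)


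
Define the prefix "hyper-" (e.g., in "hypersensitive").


Prefix: hyper-
As in: hypersensitive -> hyper- + sensitive
Meaning = over / excessive


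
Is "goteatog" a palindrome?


Word: "goteatog"
Reversed: "gotaetog"
Forward == Backward? goteatog != gotaetog
Palindrome = No


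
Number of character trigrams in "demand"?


Word: "demand" (length 6)
Number of 3-grams = length - 3 + 1 = 6 - 3 + 1
= 4


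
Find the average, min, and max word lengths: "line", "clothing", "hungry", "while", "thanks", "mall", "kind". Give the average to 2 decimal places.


Lengths: "line"=4, "clothing"=8, "hungry"=6, "while"=5, "thanks"=6, "mall"=4, "kind"=4
Sum = 37, Count = 7
Average = 37/7 = 5.29
= avg=5.29, min=4, max=8


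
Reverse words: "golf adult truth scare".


Original: "golf adult truth scare"
Words (1..n): golf | adult | truth | scare
Reversed (n..1): scare | truth | adult | golf
Result = "scare truth adult golf"


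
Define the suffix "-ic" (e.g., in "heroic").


Suffix: -ic
As in: heroic -> hero + -ic
Meaning = relating to


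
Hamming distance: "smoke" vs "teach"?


Comparing character by character (same length = 5):
  Pos 0: 's' vs 't' !=
  Pos 1: 'm' vs 'e' !=
  Pos 2: 'o' vs 'a' !=
  Pos 3: 'k' vs 'c' !=
  Pos 4: 'e' vs 'h' !=
Hamming distance = 5


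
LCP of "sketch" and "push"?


Word 1: "sketch"
Word 2: "push"
Comparing from start:
  Pos 0: 's' != 'p' (stop)
LCP = "" (length 0)


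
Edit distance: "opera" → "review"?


Word 1: "opera" (length 5)
Word 2: "review" (length 6)
One optimal edit sequence (insert/delete/substitute each cost 1):
  1. insert 'r'  (+1)
  2. substitute 'o' -> 'e'  (+1)
  3. substitute 'p' -> 'v'  (+1)
  4. substitute 'e' -> 'i'  (+1)
  5. substitute 'r' -> 'e'  (+1)
  6. substitute 'a' -> 'w'  (+1)
Total edit operations: 6
Edit distance = 6


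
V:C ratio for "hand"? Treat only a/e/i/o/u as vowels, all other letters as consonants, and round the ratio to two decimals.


Word: "hand"
Vowels (a,e,i,o,u): 1
Consonants: 3
Ratio = 1/3
= 0.33


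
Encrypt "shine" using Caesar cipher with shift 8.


Word: "shine"
Shift: 8
Each letter → (letter + shift) mod 26:
  's' (18) + 8 = 0 → 'a'
  'h' (7) + 8 = 15 → 'p'
  'i' (8) + 8 = 16 → 'q'
  'n' (13) + 8 = 21 → 'v'
  'e' (4) + 8 = 12 → 'm'
Result = "apqvm"


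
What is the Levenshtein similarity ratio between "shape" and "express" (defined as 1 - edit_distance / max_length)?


Word 1: "shape" (length 5)
Word 2: "express" (length 7)
One optimal edit sequence:
  1. substitute 's' -> 'e'  (+1)
  2. substitute 'h' -> 'x'  (+1)
  3. substitute 'a' -> 'p'  (+1)
  4. substitute 'p' -> 'r'  (+1)
  5. keep 'e'
  6. insert 's'  (+1)
  7. insert 's'  (+1)
Edit distance = 6
Max length = max(5, 7) = 7
Similarity = 1 - 6/7
= 0.1429


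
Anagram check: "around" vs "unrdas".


Word 1: "around" → sorted: adnoru
Word 2: "unrdas" → sorted: adnrsu
Same letters? adnoru != adnrsu
Anagram = No


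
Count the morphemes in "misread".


Word: "misread"
Morphemes: mis- / read
Each morpheme carries meaning
= 2 morphemes


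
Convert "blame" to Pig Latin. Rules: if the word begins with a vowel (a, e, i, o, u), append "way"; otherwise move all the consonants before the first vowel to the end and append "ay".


Word: "blame"
Starts with consonant(s) → move to end, add 'ay'
Consonant cluster: "bl"
Pig Latin = "ameblay"


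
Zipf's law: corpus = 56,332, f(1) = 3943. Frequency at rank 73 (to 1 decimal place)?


Zipf's law: f(r) = f(1) / r
f(1) = 3943
f(73) = 3943 / 73
= 54.0 occurrences


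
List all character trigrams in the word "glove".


Word: "glove" (length 5)
Number of trigrams = 5 - 3 + 1 = 3
  Position 0: "glo"
  Position 1: "lov"
  Position 2: "ove"
Trigrams = "glo", "lov", "ove"


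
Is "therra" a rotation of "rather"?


Word: "rather", Candidate: "therra"
Method: check if candidate is substring of word+word
"ratherrather" contains "therra"? Yes
Is rotation = Yes


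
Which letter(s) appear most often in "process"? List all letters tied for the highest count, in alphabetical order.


Word: "process"
Letter counts:
  'c': 1
  'e': 1
  'o': 1
  'p': 1
  'r': 1
  's': 2
Maximum count = 2
Most frequent = 's' (2 times each)


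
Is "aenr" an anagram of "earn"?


Word 1: "earn" → sorted: aenr
Word 2: "aenr" → sorted: aenr
Same letters? aenr == aenr
Anagram = Yes


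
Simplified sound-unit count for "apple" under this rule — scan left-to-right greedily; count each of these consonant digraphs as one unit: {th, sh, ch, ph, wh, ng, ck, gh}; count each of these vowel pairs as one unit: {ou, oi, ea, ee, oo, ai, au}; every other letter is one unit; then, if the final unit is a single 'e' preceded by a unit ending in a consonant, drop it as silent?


Word: "apple" (5 letters)
Left-to-right scan:
  1. 'a' (letter)
  2. 'p' (letter)
  3. 'p' (letter)
  4. 'l' (letter)
  5. 'e' (letter)
Units from scan: 5
Final unit is 'e' after a consonant -> drop as silent (-1)
Sound units = 4 units


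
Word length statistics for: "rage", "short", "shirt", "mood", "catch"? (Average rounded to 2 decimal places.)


Lengths: "rage"=4, "short"=5, "shirt"=5, "mood"=4, "catch"=5
Sum = 23, Count = 5
Average = 23/5 = 4.60
= avg=4.60, min=4, max=5


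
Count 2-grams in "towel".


Word: "towel" (length 5)
Number of 2-grams = length - 2 + 1 = 5 - 2 + 1
= 4


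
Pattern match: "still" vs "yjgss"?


Pattern of "still": [0, 1, 2, 3, 3]
Pattern of "yjgss": [0, 1, 2, 3, 3]
Patterns match
Same pattern = Yes


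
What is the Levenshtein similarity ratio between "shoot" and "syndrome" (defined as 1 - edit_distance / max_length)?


Word 1: "shoot" (length 5)
Word 2: "syndrome" (length 8)
One optimal edit sequence:
  1. keep 's'
  2. insert 'y'  (+1)
  3. insert 'n'  (+1)
  4. insert 'd'  (+1)
  5. substitute 'h' -> 'r'  (+1)
  6. keep 'o'
  7. substitute 'o' -> 'm'  (+1)
  8. substitute 't' -> 'e'  (+1)
Edit distance = 6
Max length = max(5, 8) = 8
Similarity = 1 - 6/8
= 0.2500


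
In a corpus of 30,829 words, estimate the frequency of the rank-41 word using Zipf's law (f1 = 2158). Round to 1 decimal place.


Zipf's law: f(r) = f(1) / r
f(1) = 2158
f(41) = 2158 / 41
= 52.6 occurrences


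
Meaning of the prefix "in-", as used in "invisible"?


Prefix: in-
Example: invisible = in- + visible
Meaning = not / into


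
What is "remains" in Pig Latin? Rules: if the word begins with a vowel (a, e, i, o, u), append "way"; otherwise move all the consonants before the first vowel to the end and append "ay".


Word: "remains"
Starts with consonant(s) → move to end, add 'ay'
Consonant cluster: "r"
Pig Latin = "emainsray"


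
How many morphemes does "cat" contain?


Word: "cat"
Morphemes: cat
Each morpheme carries meaning
= 1 morpheme


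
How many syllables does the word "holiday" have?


Word: "holiday"
Syllable breakdown: hol | i | day
Counting: 3 parts
= 3 syllables


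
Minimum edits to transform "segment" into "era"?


Word 1: "segment" (length 7)
Word 2: "era" (length 3)
One optimal edit sequence (insert/delete/substitute each cost 1):
  1. delete 's'  (+1)
  2. delete 'e'  (+1)
  3. delete 'g'  (+1)
  4. delete 'm'  (+1)
  5. keep 'e'
  6. substitute 'n' -> 'r'  (+1)
  7. substitute 't' -> 'a'  (+1)
Total edit operations: 6
Edit distance = 6


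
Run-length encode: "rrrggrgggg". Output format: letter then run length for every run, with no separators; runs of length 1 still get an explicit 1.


String: "rrrggrgggg"
Scanning for consecutive runs:
  'r' x 3
  'g' x 2
  'r' x 1
  'g' x 4
RLE = "r3g2r1g4"


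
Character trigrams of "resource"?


Word: "resource" (length 8)
Number of trigrams = 8 - 3 + 1 = 6
  Position 0: "res"
  Position 1: "eso"
  Position 2: "sou"
  Position 3: "our"
  Position 4: "urc"
  Position 5: "rce"
Trigrams = "res", "eso", "sou", "our", "urc", "rce"


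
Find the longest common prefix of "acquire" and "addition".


Word 1: "acquire"
Word 2: "addition"
Comparing from start:
  Pos 0: 'a' == 'a'
  Pos 1: 'c' != 'd' (stop)
LCP = "a" (length 1)


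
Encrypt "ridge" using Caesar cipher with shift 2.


Word: "ridge"
Shift: 2
Each letter → (letter + shift) mod 26:
  'r' (17) + 2 = 19 → 't'
  'i' (8) + 2 = 10 → 'k'
  'd' (3) + 2 = 5 → 'f'
  'g' (6) + 2 = 8 → 'i'
  'e' (4) + 2 = 6 → 'g'
Result = "tkfig"


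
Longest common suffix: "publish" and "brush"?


Word 1: "publish"
Word 2: "brush"
Comparing from end:
  Pos -1: 'h' == 'h'
  Pos -2: 's' == 's'
  Pos -3: 'i' != 'u' (stop)
LCS = "sh" (length 2)


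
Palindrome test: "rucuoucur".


Word: "rucuoucur"
Reversed: "rucuoucur"
Forward == Backward? rucuoucur == rucuoucur
Palindrome = Yes


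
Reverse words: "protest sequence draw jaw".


Original: "protest sequence draw jaw"
Words (1..n): protest | sequence | draw | jaw
Reversed (n..1): jaw | draw | sequence | protest
Result = "jaw draw sequence protest"


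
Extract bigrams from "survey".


Word: "survey" (length 6)
Number of bigrams = 6 - 2 + 1 = 5
  Position 0: "su"
  Position 1: "ur"
  Position 2: "rv"
  Position 3: "ve"
  Position 4: "ey"
Bigrams = "su", "ur", "rv", "ve", "ey"


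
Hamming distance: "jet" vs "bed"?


Comparing character by character (same length = 3):
  Pos 0: 'j' vs 'b' !=
  Pos 1: 'e' vs 'e' =
  Pos 2: 't' vs 'd' !=
Hamming distance = 2


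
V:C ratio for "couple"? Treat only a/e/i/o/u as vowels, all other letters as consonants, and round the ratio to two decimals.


Word: "couple"
Vowels (a,e,i,o,u): 3
Consonants: 3
Ratio = 3/3
= 1.00


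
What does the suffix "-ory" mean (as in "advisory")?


Suffix: -ory
As in: advisory -> advise + -ory, with a spelling change
Meaning = relating to / place for


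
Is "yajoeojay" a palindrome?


Word: "yajoeojay"
Reversed: "yajoeojay"
Forward == Backward? yajoeojay == yajoeojay
Palindrome = Yes


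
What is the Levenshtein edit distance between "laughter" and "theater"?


Word 1: "laughter" (length 8)
Word 2: "theater" (length 7)
One optimal edit sequence (insert/delete/substitute each cost 1):
  1. delete 'l'  (+1)
  2. substitute 'a' -> 't'  (+1)
  3. substitute 'u' -> 'h'  (+1)
  4. substitute 'g' -> 'e'  (+1)
  5. substitute 'h' -> 'a'  (+1)
  6. keep 't'
  7. keep 'e'
  8. keep 'r'
Total edit operations: 5
Edit distance = 5


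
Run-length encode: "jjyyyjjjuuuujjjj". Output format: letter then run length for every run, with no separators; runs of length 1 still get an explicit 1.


String: "jjyyyjjjuuuujjjj"
Scanning for consecutive runs:
  'j' x 2
  'y' x 3
  'j' x 3
  'u' x 4
  'j' x 4
RLE = "j2y3j3u4j4"


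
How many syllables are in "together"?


Word: "together"
Syllable breakdown: to / geth / er
Counting: 3 parts
= 3 syllables


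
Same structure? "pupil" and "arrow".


Pattern of "pupil": [0, 1, 0, 2, 3]
Pattern of "arrow": [0, 1, 1, 2, 3]
Patterns do not match
Same pattern = No


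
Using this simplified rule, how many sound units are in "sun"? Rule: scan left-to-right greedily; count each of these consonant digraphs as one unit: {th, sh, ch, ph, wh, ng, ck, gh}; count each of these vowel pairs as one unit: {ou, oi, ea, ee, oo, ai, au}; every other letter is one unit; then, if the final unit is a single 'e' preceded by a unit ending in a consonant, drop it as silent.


Word: "sun" (3 letters)
Left-to-right scan:
  [1] 's' (letter)
  [2] 'u' (letter)
  [3] 'n' (letter)
Units from scan: 3
Sound units = 3 units


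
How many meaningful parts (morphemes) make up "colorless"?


Word: "colorless"
Morphemes: color / -less
Each morpheme carries meaning
= 2 morphemes


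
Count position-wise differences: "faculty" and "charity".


Comparing character by character (same length = 7):
  Pos 0: 'f' vs 'c' !=
  Pos 1: 'a' vs 'h' !=
  Pos 2: 'c' vs 'a' !=
  Pos 3: 'u' vs 'r' !=
  Pos 4: 'l' vs 'i' !=
  Pos 5: 't' vs 't' =
  Pos 6: 'y' vs 'y' =
Hamming distance = 5


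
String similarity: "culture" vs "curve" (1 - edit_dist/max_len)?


Word 1: "culture" (length 7)
Word 2: "curve" (length 5)
One optimal edit sequence:
  1. keep 'c'
  2. keep 'u'
  3. delete 'l'  (+1)
  4. delete 't'  (+1)
  5. substitute 'u' -> 'r'  (+1)
  6. substitute 'r' -> 'v'  (+1)
  7. keep 'e'
Edit distance = 4
Max length = max(7, 5) = 7
Similarity = 1 - 4/7
= 0.4286


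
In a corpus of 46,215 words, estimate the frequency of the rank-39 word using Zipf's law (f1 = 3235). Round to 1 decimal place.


Zipf's law: f(r) = f(1) / r
f(1) = 3235
f(39) = 3235 / 39
= 82.9 occurrences


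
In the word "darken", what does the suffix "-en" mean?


Suffix: -en
Example: darken = dark + -en
Meaning = to make / become


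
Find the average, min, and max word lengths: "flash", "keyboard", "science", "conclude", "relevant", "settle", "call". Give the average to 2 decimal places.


Lengths: "flash"=5, "keyboard"=8, "science"=7, "conclude"=8, "relevant"=8, "settle"=6, "call"=4
Sum = 46, Count = 7
Average = 46/7 = 6.57
= avg=6.57, min=4, max=8


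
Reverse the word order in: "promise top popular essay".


Original: "promise top popular essay"
Words (1..n): promise | top | popular | essay
Reversed (n..1): essay | popular | top | promise
Result = "essay popular top promise"


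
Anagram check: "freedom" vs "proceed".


Word 1: "freedom" → sorted: deefmor
Word 2: "proceed" → sorted: cdeeopr
Same letters? deefmor != cdeeopr
Anagram = No


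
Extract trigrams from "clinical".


Word: "clinical" (length 8)
Number of trigrams = 8 - 3 + 1 = 6
  Position 0: "cli"
  Position 1: "lin"
  Position 2: "ini"
  Position 3: "nic"
  Position 4: "ica"
  Position 5: "cal"
Trigrams = "cli", "lin", "ini", "nic", "ica", "cal"


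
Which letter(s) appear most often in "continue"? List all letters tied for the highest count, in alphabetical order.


Word: "continue"
Letter counts:
  'c': 1
  'e': 1
  'i': 1
  'n': 2
  'o': 1
  't': 1
  'u': 1
Maximum count = 2
Most frequent = 'n' (2 times each)


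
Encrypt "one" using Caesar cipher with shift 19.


Word: "one"
Shift: 19
Each letter → (letter + shift) mod 26:
  'o' (14) + 19 = 7 → 'h'
  'n' (13) + 19 = 6 → 'g'
  'e' (4) + 19 = 23 → 'x'
Result = "hgx"


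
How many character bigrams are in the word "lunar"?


Word: "lunar" (length 5)
Number of 2-grams = length - 2 + 1 = 5 - 2 + 1
= 4


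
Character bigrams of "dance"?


Word: "dance" (length 5)
Number of bigrams = 5 - 2 + 1 = 4
  Position 0: "da"
  Position 1: "an"
  Position 2: "nc"
  Position 3: "ce"
Bigrams = "da", "an", "nc", "ce"


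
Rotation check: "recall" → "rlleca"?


Word: "recall", Candidate: "rlleca"
Method: check if candidate is substring of word+word
"recallrecall" contains "rlleca"? No
Is rotation = No


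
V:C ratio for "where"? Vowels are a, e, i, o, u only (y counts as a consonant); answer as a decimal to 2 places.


Word: "where"
Vowels (a,e,i,o,u): 2
Consonants: 3
Ratio = 2/3
= 0.67


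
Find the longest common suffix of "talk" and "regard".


Word 1: "talk"
Word 2: "regard"
Comparing from end:
  Pos -1: 'k' != 'd' (stop)
LCS = "" (length 0)


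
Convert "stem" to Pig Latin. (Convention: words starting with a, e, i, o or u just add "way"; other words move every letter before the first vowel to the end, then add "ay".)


Word: "stem"
Starts with consonant(s) → move to end, add 'ay'
Consonant cluster: "st"
Pig Latin = "emstay"


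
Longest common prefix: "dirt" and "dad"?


Word 1: "dirt"
Word 2: "dad"
Comparing from start:
  Pos 0: 'd' == 'd'
  Pos 1: 'i' != 'a' (stop)
LCP = "d" (length 1)


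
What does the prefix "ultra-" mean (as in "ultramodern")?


Prefix: ultra-
Example: ultramodern = ultra- + modern
Meaning = beyond


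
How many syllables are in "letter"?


Word: "letter"
Syllable breakdown: let | ter
Counting: 2 parts
= 2 syllables


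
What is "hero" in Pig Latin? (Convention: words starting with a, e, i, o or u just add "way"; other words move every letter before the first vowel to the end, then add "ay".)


Word: "hero"
Starts with consonant(s) → move to end, add 'ay'
Consonant cluster: "h"
Pig Latin = "erohay"


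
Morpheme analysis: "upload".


Word: "upload"
Morphemes: up- | load
Each morpheme carries meaning
= 2 morphemes


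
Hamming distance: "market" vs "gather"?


Comparing character by character (same length = 6):
  Pos 0: 'm' vs 'g' !=
  Pos 1: 'a' vs 'a' =
  Pos 2: 'r' vs 't' !=
  Pos 3: 'k' vs 'h' !=
  Pos 4: 'e' vs 'e' =
  Pos 5: 't' vs 'r' !=
Hamming distance = 4


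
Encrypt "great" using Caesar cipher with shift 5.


Word: "great"
Shift: 5
Each letter → (letter + shift) mod 26:
  'g' (6) + 5 = 11 → 'l'
  'r' (17) + 5 = 22 → 'w'
  'e' (4) + 5 = 9 → 'j'
  'a' (0) + 5 = 5 → 'f'
  't' (19) + 5 = 24 → 'y'
Result = "lwjfy"


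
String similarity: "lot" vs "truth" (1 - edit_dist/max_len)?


Word 1: "lot" (length 3)
Word 2: "truth" (length 5)
One optimal edit sequence:
  1. insert 't'  (+1)
  2. substitute 'l' -> 'r'  (+1)
  3. substitute 'o' -> 'u'  (+1)
  4. keep 't'
  5. insert 'h'  (+1)
Edit distance = 4
Max length = max(3, 5) = 5
Similarity = 1 - 4/5
= 0.2000


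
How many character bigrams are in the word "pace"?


Word: "pace" (length 4)
Number of 2-grams = length - 2 + 1 = 4 - 2 + 1
= 3


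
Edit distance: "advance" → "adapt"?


Word 1: "advance" (length 7)
Word 2: "adapt" (length 5)
One optimal edit sequence (insert/delete/substitute each cost 1):
  1. keep 'a'
  2. keep 'd'
  3. delete 'v'  (+1)
  4. keep 'a'
  5. delete 'n'  (+1)
  6. substitute 'c' -> 'p'  (+1)
  7. substitute 'e' -> 't'  (+1)
Total edit operations: 4
Edit distance = 4


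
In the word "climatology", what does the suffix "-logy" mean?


Suffix: -logy
As in: climatology -> climate + -logy, with a spelling change
Meaning = study of


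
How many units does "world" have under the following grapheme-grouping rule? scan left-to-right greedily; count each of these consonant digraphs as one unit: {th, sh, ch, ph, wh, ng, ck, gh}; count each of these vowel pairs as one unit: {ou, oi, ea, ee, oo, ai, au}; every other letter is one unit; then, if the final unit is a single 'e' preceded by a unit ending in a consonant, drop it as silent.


Word: "world" (5 letters)
Left-to-right scan:
  1. 'w' (letter)
  2. 'o' (letter)
  3. 'r' (letter)
  4. 'l' (letter)
  5. 'd' (letter)
Units from scan: 5
Sound units = 5 units


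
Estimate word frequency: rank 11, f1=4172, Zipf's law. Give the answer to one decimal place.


Zipf's law: f(r) = f(1) / r
f(1) = 4172
f(11) = 4172 / 11
= 379.3 occurrences


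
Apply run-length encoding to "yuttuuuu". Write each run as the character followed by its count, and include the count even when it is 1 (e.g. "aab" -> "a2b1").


String: "yuttuuuu"
Scanning for consecutive runs:
  'y' x 1
  'u' x 1
  't' x 2
  'u' x 4
RLE = "y1u1t2u4"


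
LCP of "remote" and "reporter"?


Word 1: "remote"
Word 2: "reporter"
Comparing from start:
  Pos 0: 'r' == 'r'
  Pos 1: 'e' == 'e'
  Pos 2: 'm' != 'p' (stop)
LCP = "re" (length 2)


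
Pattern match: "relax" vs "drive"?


Pattern of "relax": [0, 1, 2, 3, 4]
Pattern of "drive": [0, 1, 2, 3, 4]
Patterns match
Same pattern = Yes


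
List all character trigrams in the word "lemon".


Word: "lemon" (length 5)
Number of trigrams = 5 - 3 + 1 = 3
  Position 0: "lem"
  Position 1: "emo"
  Position 2: "mon"
Trigrams = "lem", "emo", "mon"


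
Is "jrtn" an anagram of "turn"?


Word 1: "turn" → sorted: nrtu
Word 2: "jrtn" → sorted: jnrt
Same letters? nrtu != jnrt
Anagram = No


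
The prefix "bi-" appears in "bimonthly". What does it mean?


Prefix: bi-
Example: bimonthly (bi- + monthly)
Meaning = two


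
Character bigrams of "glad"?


Word: "glad" (length 4)
Number of bigrams = 4 - 2 + 1 = 3
  Position 0: "gl"
  Position 1: "la"
  Position 2: "ad"
Bigrams = "gl", "la", "ad"


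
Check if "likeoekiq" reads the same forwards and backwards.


Word: "likeoekiq"
Reversed: "qikeoekil"
Forward == Backward? likeoekiq != qikeoekil
Palindrome = No


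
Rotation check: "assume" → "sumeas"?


Word: "assume", Candidate: "sumeas"
Method: check if candidate is substring of word+word
"assumeassume" contains "sumeas"? Yes
Is rotation = Yes


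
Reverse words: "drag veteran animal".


Original: "drag veteran animal"
Words (1..n): drag | veteran | animal
Reversed (n..1): animal | veteran | drag
Result = "animal veteran drag"


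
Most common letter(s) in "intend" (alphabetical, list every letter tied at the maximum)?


Word: "intend"
Letter counts:
  'd': 1
  'e': 1
  'i': 1
  'n': 2
  't': 1
Maximum count = 2
Most frequent = 'n' (2 times each)


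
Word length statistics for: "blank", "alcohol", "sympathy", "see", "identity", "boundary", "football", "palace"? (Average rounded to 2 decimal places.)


Lengths: "blank"=5, "alcohol"=7, "sympathy"=8, "see"=3, "identity"=8, "boundary"=8, "football"=8, "palace"=6
Sum = 53, Count = 8
Average = 53/8 = 6.63
= avg=6.63, min=3, max=8


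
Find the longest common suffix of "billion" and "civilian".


Word 1: "billion"
Word 2: "civilian"
Comparing from end:
  Pos -1: 'n' == 'n'
  Pos -2: 'o' != 'a' (stop)
LCS = "n" (length 1)


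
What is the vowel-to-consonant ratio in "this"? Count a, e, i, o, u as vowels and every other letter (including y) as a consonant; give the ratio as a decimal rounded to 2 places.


Word: "this"
Vowels (a,e,i,o,u): 1
Consonants: 3
Ratio = 1/3
= 0.33


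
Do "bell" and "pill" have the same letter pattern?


Pattern of "bell": [0, 1, 2, 2]
Pattern of "pill": [0, 1, 2, 2]
Patterns match
Same pattern = Yes


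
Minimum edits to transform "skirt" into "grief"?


Word 1: "skirt" (length 5)
Word 2: "grief" (length 5)
One optimal edit sequence (insert/delete/substitute each cost 1):
  1. substitute 's' -> 'g'  (+1)
  2. substitute 'k' -> 'r'  (+1)
  3. keep 'i'
  4. substitute 'r' -> 'e'  (+1)
  5. substitute 't' -> 'f'  (+1)
Total edit operations: 4
Edit distance = 4


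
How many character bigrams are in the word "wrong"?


Word: "wrong" (length 5)
Number of 2-grams = length - 2 + 1 = 5 - 2 + 1
= 4


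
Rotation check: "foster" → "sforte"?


Word: "foster", Candidate: "sforte"
Method: check if candidate is substring of word+word
"fosterfoster" contains "sforte"? No
Is rotation = No


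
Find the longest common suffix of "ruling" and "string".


Word 1: "ruling"
Word 2: "string"
Comparing from end:
  Pos -1: 'g' == 'g'
  Pos -2: 'n' == 'n'
  Pos -3: 'i' == 'i'
  Pos -4: 'l' != 'r' (stop)
LCS = "ing" (length 3)


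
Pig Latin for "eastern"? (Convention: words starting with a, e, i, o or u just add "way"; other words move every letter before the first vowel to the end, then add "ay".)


Word: "eastern"
Starts with vowel → add 'way'
Pig Latin = "easternway"


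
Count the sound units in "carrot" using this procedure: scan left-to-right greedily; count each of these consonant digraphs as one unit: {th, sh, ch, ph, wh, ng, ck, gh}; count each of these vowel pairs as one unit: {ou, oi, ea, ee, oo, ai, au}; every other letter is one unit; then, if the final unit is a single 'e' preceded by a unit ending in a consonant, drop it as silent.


Word: "carrot" (6 letters)
Left-to-right scan:
  [1] 'c' (letter)
  [2] 'a' (letter)
  [3] 'r' (letter)
  [4] 'r' (letter)
  [5] 'o' (letter)
  [6] 't' (letter)
Units from scan: 6
Sound units = 6 units


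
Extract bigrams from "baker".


Word: "baker" (length 5)
Number of bigrams = 5 - 2 + 1 = 4
  Position 0: "ba"
  Position 1: "ak"
  Position 2: "ke"
  Position 3: "er"
Bigrams = "ba", "ak", "ke", "er"


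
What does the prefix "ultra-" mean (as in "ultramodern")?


Prefix: ultra-
Example: ultramodern (ultra- + modern)
Meaning = beyond


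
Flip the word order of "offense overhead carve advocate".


Original: "offense overhead carve advocate"
Words (1..n): offense | overhead | carve | advocate
Reversed (n..1): advocate | carve | overhead | offense
Result = "advocate carve overhead offense"


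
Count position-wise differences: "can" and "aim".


Comparing character by character (same length = 3):
  Pos 0: 'c' vs 'a' !=
  Pos 1: 'a' vs 'i' !=
  Pos 2: 'n' vs 'm' !=
Hamming distance = 3


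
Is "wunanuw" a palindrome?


Word: "wunanuw"
Reversed: "wunanuw"
Forward == Backward? wunanuw == wunanuw
Palindrome = Yes


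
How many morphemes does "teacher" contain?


Word: "teacher"
Morphemes: teach + -er
Each morpheme carries meaning
= 2 morphemes


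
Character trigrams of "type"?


Word: "type" (length 4)
Number of trigrams = 4 - 3 + 1 = 2
  Position 0: "typ"
  Position 1: "ype"
Trigrams = "typ", "ype"


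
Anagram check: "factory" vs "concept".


Word 1: "factory" → sorted: acforty
Word 2: "concept" → sorted: ccenopt
Same letters? acforty != ccenopt
Anagram = No


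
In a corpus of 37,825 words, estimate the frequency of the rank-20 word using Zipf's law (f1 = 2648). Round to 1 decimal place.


Zipf's law: f(r) = f(1) / r
f(1) = 2648
f(20) = 2648 / 20
= 132.4 occurrences


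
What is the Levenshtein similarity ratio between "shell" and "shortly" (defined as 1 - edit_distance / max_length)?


Word 1: "shell" (length 5)
Word 2: "shortly" (length 7)
One optimal edit sequence:
  1. keep 's'
  2. keep 'h'
  3. insert 'o'  (+1)
  4. insert 'r'  (+1)
  5. substitute 'e' -> 't'  (+1)
  6. keep 'l'
  7. substitute 'l' -> 'y'  (+1)
Edit distance = 4
Max length = max(5, 7) = 7
Similarity = 1 - 4/7
= 0.4286


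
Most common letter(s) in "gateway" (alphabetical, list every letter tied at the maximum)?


Word: "gateway"
Letter counts:
  'a': 2
  'e': 1
  'g': 1
  't': 1
  'w': 1
  'y': 1
Maximum count = 2
Most frequent = 'a' (2 times each)


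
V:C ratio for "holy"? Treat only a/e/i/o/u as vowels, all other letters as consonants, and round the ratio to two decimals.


Word: "holy"
Vowels (a,e,i,o,u): 1
Consonants: 3
Ratio = 1/3
= 0.33


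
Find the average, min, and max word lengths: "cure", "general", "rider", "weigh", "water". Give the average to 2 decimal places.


Lengths: "cure"=4, "general"=7, "rider"=5, "weigh"=5, "water"=5
Sum = 26, Count = 5
Average = 26/5 = 5.20
= avg=5.20, min=4, max=7


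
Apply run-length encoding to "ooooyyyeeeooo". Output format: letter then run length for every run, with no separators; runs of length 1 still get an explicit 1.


String: "ooooyyyeeeooo"
Scanning for consecutive runs:
  'o' x 4
  'y' x 3
  'e' x 3
  'o' x 3
RLE = "o4y3e3o3"


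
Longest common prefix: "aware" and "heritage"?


Word 1: "aware"
Word 2: "heritage"
Comparing from start:
  Pos 0: 'a' != 'h' (stop)
LCP = "" (length 0)


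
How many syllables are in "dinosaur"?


Word: "dinosaur"
Syllable breakdown: di-no-saur
Counting: 3 parts
= 3 syllables


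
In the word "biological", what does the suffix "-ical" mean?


Suffix: -ical
Example: biological (biology + -ical, with a spelling change)
Meaning = relating to


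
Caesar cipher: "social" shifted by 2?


Word: "social"
Shift: 2
Each letter → (letter + shift) mod 26:
  's' (18) + 2 = 20 → 'u'
  'o' (14) + 2 = 16 → 'q'
  'c' (2) + 2 = 4 → 'e'
  'i' (8) + 2 = 10 → 'k'
  'a' (0) + 2 = 2 → 'c'
  'l' (11) + 2 = 13 → 'n'
Result = "uqekcn"


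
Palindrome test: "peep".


Word: "peep"
Reversed: "peep"
Forward == Backward? peep == peep
Palindrome = Yes


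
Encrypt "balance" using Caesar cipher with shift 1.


Word: "balance"
Shift: 1
Each letter → (letter + shift) mod 26:
  'b' (1) + 1 = 2 → 'c'
  'a' (0) + 1 = 1 → 'b'
  'l' (11) + 1 = 12 → 'm'
  'a' (0) + 1 = 1 → 'b'
  'n' (13) + 1 = 14 → 'o'
  'c' (2) + 1 = 3 → 'd'
  'e' (4) + 1 = 5 → 'f'
Result = "cbmbodf"


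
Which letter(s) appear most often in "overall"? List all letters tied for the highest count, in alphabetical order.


Word: "overall"
Letter counts:
  'a': 1
  'e': 1
  'l': 2
  'o': 1
  'r': 1
  'v': 1
Maximum count = 2
Most frequent = 'l' (2 times each)
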